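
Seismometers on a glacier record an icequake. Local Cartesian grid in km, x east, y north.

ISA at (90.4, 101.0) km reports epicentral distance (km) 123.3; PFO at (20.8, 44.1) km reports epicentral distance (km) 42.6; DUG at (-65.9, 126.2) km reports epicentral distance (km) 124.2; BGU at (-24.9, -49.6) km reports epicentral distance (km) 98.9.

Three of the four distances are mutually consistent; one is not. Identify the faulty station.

DUG

Solve using three stations at a time. Using ISA, PFO, BGU (subtract circle equations pairwise → linear system) gives (x, y) ≈ (-21.5, 49.3).
Distances from that point to each station vs reported:
  ISA: calculated 123.3 vs reported 123.3 → residual 0.0 km
  PFO: calculated 42.7 vs reported 42.6 → residual 0.1 km
  DUG: calculated 88.8 vs reported 124.2 → residual 35.4 km
  BGU: calculated 98.9 vs reported 98.9 → residual 0.0 km
ISA, PFO, BGU are mutually consistent (residuals ≈ 0); DUG is off by 35.4 km.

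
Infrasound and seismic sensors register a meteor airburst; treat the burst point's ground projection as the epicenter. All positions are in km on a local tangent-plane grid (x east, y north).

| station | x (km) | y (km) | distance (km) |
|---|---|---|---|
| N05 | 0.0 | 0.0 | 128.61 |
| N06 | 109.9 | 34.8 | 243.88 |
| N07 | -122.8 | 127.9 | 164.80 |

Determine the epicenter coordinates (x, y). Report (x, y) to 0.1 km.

-123.2 km east, -36.9 km north

Circle about each station: x² + y² = 128.61²; (x − 109.9)² + (y − 34.8)² = 243.88²; (x + 122.8)² + (y − 127.9)² = 164.80².
Subtracting the N05 equation from the N06 and N07 equations removes the quadratic terms:
219.8 x + 69.6 y = -29647.87
-245.6 x + 255.8 y = 20819.74
Solving the 2×2 system: x ≈ -123.2, y ≈ -36.9 km.
Check against N05 (with the unrounded x, y): √(x²+y²) = 128.61 ≈ 128.61 km. ✓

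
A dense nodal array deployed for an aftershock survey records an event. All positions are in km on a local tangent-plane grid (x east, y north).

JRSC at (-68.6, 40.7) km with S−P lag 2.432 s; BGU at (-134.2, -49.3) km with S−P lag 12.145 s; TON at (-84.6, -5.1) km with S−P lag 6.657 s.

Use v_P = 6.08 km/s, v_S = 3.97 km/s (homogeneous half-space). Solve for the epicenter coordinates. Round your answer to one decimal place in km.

(-55.8, 65.4)

Distance from S−P lag: d = Δt · v_P v_S / (v_P − v_S) = Δt · (6.08·3.97)/(6.08−3.97) ≈ 11.4396·Δt.
So d_JRSC = 27.82, d_BGU = 138.93, d_TON = 76.15 km.
Circle about each station: (x + 68.6)² + (y − 40.7)² = 27.82²; (x + 134.2)² + (y + 49.3)² = 138.93²; (x + 84.6)² + (y + 5.1)² = 76.15².
Subtracting the JRSC equation from the BGU and TON equations removes the quadratic terms:
-131.2 x − 180.0 y = -4449.91
-32.0 x − 91.6 y = -4204.15
Solving the 2×2 system: x ≈ -55.8, y ≈ 65.4 km.
Check against JRSC (with the unrounded x, y): √((x + 68.6)²+(y − 40.7)²) = 27.81 ≈ 27.82 km. ✓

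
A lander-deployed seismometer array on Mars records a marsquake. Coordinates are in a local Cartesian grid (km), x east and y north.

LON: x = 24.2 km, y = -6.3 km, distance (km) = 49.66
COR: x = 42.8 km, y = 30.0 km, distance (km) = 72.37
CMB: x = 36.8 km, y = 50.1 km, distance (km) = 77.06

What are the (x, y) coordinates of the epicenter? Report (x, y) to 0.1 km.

(-24.5, 3.4)

Circle about each station: (x − 24.2)² + (y + 6.3)² = 49.66²; (x − 42.8)² + (y − 30.0)² = 72.37²; (x − 36.8)² + (y − 50.1)² = 77.06².
Subtracting pairs of circle equations eliminates x²+y² and gives linear equations (the radical axes):
37.2 x + 72.6 y = -664.79
25.2 x + 112.8 y = -233.21
Solving the 2×2 system: x ≈ -24.5, y ≈ 3.4 km.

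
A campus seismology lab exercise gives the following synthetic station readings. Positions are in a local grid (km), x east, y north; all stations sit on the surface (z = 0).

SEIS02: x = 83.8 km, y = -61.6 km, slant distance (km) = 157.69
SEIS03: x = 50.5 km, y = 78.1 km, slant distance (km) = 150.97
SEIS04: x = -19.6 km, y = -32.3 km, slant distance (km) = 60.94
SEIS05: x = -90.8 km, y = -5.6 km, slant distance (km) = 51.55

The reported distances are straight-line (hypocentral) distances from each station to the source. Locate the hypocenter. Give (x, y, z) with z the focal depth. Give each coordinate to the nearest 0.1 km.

Each station gives a sphere (x−x_i)² + (y−y_i)² + z² = d_i² (stations at z=0).
Subtracting the SEIS02 sphere from SEIS03 and SEIS04: z² cancels, leaving linear equations in x and y:
-66.6 x + 279.4 y = -92.94
-206.8 x + 58.6 y = 11762.90
Solving: x ≈ -61.102, y ≈ -14.897 km (keep extra digits for the depth step; rounded: -61.1, -14.9).
Then from the SEIS02 sphere: z² = 157.69² − (x − 83.8)² − (y + 61.6)² with x = -61.102, y = -14.897, so z ≈ 41.090 ≈ 41.1 km.

x ≈ -61.1 km, y ≈ -14.9 km, depth ≈ 41.1 km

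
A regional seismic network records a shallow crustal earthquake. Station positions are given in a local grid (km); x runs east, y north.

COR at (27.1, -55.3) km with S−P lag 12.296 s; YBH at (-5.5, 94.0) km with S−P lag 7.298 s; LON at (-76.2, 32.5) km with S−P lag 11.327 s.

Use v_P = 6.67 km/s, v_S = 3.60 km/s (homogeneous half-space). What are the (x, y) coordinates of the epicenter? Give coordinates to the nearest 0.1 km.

Distance from S−P lag: d = Δt · v_P v_S / (v_P − v_S) = Δt · (6.67·3.60)/(6.67−3.60) ≈ 7.8215·Δt.
So d_COR = 96.17, d_YBH = 57.08, d_LON = 88.59 km.
Circle about each station: (x − 27.1)² + (y + 55.3)² = 96.17²; (x + 5.5)² + (y − 94.0)² = 57.08²; (x + 76.2)² + (y − 32.5)² = 88.59².
Subtracting the COR equation from the YBH and LON equations removes the quadratic terms:
-65.2 x + 298.6 y = 11064.29
-206.6 x + 175.6 y = 4470.67
Solving the 2×2 system: x ≈ 12.1, y ≈ 39.7 km.

(12.1, 39.7)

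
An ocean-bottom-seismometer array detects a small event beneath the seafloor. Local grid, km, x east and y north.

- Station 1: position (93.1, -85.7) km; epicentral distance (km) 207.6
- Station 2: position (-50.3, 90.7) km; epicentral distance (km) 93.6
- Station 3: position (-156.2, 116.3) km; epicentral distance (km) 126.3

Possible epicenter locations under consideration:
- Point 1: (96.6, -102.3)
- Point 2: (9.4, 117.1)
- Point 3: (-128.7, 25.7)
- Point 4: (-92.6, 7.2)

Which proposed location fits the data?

Point 4

For each candidate, compare |candidate − station| to the reported distance:
Point 1: residuals Station 1 190.6, Station 2 148.9, Station 3 207.9 → max 207.9 km
Point 2: residuals Station 1 11.8, Station 2 28.3, Station 3 39.3 → max 39.3 km
Point 3: residuals Station 1 40.6, Station 2 8.2, Station 3 31.6 → max 40.6 km
Point 4: residuals Station 1 0.0, Station 2 0.0, Station 3 0.0 → max 0.0 km
Only Point 4 has all residuals ≈ 0.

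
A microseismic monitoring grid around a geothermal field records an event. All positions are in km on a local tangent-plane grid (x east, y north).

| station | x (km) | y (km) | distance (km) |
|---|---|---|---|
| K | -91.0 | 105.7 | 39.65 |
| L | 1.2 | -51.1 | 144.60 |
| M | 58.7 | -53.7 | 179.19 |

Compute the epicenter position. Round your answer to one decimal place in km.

(-61.5, 79.2)

Circle about each station: (x + 91.0)² + (y − 105.7)² = 39.65²; (x − 1.2)² + (y + 51.1)² = 144.60²; (x − 58.7)² + (y + 53.7)² = 179.19².
Subtracting the K equation from the L and M equations removes the quadratic terms:
184.4 x − 313.6 y = -36177.88
299.4 x − 318.8 y = -43661.04
Solving the 2×2 system: x ≈ -61.5, y ≈ 79.2 km.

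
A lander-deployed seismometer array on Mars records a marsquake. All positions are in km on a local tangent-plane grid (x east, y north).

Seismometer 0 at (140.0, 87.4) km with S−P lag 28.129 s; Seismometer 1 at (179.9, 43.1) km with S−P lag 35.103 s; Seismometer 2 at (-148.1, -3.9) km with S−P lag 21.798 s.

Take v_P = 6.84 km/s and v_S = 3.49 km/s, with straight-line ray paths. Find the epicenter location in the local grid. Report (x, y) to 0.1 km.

Distance from S−P lag: d = Δt · v_P v_S / (v_P − v_S) = Δt · (6.84·3.49)/(6.84−3.49) ≈ 7.1259·Δt.
So d_Seismometer 0 = 200.44, d_Seismometer 1 = 250.14, d_Seismometer 2 = 155.33 km.
Circle about each station: (x − 140.0)² + (y − 87.4)² = 200.44²; (x − 179.9)² + (y − 43.1)² = 250.14²; (x + 148.1)² + (y + 3.9)² = 155.33².
Subtracting pairs of circle equations eliminates x²+y² and gives linear equations (the radical axes):
79.8 x − 88.6 y = -15410.97
-576.2 x − 182.6 y = 10758.84
Solving the 2×2 system: x ≈ -57.4, y ≈ 122.2 km.
Check against Seismometer 0 (with the unrounded x, y): √((x − 140.0)²+(y − 87.4)²) = 200.46 ≈ 200.44 km. ✓

(-57.4, 122.2)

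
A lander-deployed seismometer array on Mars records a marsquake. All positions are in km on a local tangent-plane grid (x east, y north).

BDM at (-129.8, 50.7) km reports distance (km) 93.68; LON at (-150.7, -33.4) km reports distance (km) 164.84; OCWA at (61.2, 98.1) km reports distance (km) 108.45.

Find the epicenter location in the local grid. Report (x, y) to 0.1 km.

Circle about each station: (x + 129.8)² + (y − 50.7)² = 93.68²; (x + 150.7)² + (y + 33.4)² = 164.84²; (x − 61.2)² + (y − 98.1)² = 108.45².
Subtracting pairs of circle equations eliminates x²+y² and gives linear equations (the radical axes):
-41.8 x − 168.2 y = -13988.76
382.0 x + 94.8 y = -9034.94
Solving the 2×2 system: x ≈ -47.2, y ≈ 94.9 km.
Check against BDM (with the unrounded x, y): √((x + 129.8)²+(y − 50.7)²) = 93.68 ≈ 93.68 km. ✓

-47.2 km east, 94.9 km north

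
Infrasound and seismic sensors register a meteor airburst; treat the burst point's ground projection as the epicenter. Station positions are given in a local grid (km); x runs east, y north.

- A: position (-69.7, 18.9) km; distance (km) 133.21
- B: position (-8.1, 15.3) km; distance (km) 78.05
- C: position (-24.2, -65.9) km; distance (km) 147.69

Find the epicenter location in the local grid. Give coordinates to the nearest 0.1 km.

Circle about each station: (x + 69.7)² + (y − 18.9)² = 133.21²; (x + 8.1)² + (y − 15.3)² = 78.05²; (x + 24.2)² + (y + 65.9)² = 147.69².
Subtracting the A equation from the B and C equations removes the quadratic terms:
123.2 x − 7.2 y = 6737.50
91.0 x − 169.6 y = -4354.28
Solving the 2×2 system: x ≈ 58.0, y ≈ 56.8 km.

58.0 km east, 56.8 km north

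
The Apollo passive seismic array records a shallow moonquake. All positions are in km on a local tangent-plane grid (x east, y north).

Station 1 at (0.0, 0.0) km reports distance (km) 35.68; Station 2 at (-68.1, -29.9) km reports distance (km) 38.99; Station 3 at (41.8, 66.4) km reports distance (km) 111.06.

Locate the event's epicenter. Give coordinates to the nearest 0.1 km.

Circle about each station: x² + y² = 35.68²; (x + 68.1)² + (y + 29.9)² = 38.99²; (x − 41.8)² + (y − 66.4)² = 111.06².
Subtracting the Station 1 equation from the Station 2 and Station 3 equations removes the quadratic terms:
-136.2 x − 59.8 y = 5284.46
83.6 x + 132.8 y = -4905.06
Solving the 2×2 system: x ≈ -31.2, y ≈ -17.3 km.

x ≈ -31.2 km, y ≈ -17.3 km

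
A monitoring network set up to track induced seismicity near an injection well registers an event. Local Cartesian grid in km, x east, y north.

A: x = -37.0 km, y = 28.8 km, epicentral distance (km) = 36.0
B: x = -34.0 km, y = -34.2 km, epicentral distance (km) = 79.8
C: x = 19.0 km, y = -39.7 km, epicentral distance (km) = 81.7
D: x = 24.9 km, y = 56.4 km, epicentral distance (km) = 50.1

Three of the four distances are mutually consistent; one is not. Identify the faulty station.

Solve using three stations at a time. Using A, B, C (subtract circle equations pairwise → linear system) gives (x, y) ≈ (-2.5, 39.1).
Distances from that point to each station vs reported:
  A: calculated 36.0 vs reported 36.0 → residual 0.0 km
  B: calculated 79.8 vs reported 79.8 → residual 0.0 km
  C: calculated 81.7 vs reported 81.7 → residual 0.0 km
  D: calculated 32.4 vs reported 50.1 → residual 17.7 km
A, B, C are mutually consistent (residuals ≈ 0); D is off by 17.7 km.

D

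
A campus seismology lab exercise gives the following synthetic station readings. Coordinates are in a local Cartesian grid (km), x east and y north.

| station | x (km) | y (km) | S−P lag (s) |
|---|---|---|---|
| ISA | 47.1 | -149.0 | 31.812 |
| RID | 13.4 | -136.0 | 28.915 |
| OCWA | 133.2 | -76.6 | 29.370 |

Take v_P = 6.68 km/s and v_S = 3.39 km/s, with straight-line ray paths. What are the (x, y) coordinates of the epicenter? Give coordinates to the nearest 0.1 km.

Distance from S−P lag: d = Δt · v_P v_S / (v_P − v_S) = Δt · (6.68·3.39)/(6.68−3.39) ≈ 6.8830·Δt.
So d_ISA = 218.96, d_RID = 199.02, d_OCWA = 202.15 km.
Circle about each station: (x − 47.1)² + (y + 149.0)² = 218.96²; (x − 13.4)² + (y + 136.0)² = 199.02²; (x − 133.2)² + (y + 76.6)² = 202.15².
Subtracting pairs of circle equations eliminates x²+y² and gives linear equations (the radical axes):
-67.4 x + 26.0 y = 2590.67
172.2 x + 144.8 y = 6269.25
Solving the 2×2 system: x ≈ -14.9, y ≈ 61.0 km.

-14.9 km east, 61.0 km north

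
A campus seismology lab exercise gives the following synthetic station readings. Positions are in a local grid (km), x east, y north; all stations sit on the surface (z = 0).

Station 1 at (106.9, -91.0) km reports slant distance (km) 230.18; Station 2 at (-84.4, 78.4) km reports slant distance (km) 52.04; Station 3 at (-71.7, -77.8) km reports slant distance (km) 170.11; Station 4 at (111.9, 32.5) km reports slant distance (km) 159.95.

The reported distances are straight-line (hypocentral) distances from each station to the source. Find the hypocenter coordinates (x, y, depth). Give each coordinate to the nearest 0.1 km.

Each station gives a sphere (x−x_i)² + (y−y_i)² + z² = d_i² (stations at z=0).
Subtracting the Station 1 sphere from Station 2 and Station 3: z² cancels, leaving linear equations in x and y:
-382.6 x + 338.8 y = 43835.98
-357.2 x + 26.4 y = 15530.54
Solving: x ≈ -37.004, y ≈ 87.598 km (keep extra digits for the depth step; rounded: -37.0, 87.6).
Then from the Station 1 sphere: z² = 230.18² − (x − 106.9)² − (y + 91.0)² with x = -37.004, y = 87.598, so z ≈ 19.422 ≈ 19.4 km.

(-37.0, 87.6, 19.4)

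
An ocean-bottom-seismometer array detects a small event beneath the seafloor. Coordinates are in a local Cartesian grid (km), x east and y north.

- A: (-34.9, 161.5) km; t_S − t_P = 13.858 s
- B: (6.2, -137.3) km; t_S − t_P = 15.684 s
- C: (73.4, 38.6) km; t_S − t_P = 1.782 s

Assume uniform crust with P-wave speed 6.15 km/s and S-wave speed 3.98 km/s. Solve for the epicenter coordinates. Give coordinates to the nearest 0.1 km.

Distance from S−P lag: d = Δt · v_P v_S / (v_P − v_S) = Δt · (6.15·3.98)/(6.15−3.98) ≈ 11.2797·Δt.
So d_A = 156.31, d_B = 176.91, d_C = 20.10 km.
Circle about each station: (x + 34.9)² + (y − 161.5)² = 156.31²; (x − 6.2)² + (y + 137.3)² = 176.91²; (x − 73.4)² + (y − 38.6)² = 20.10².
Subtracting pairs of circle equations eliminates x²+y² and gives linear equations (the radical axes):
82.2 x − 597.6 y = -15274.86
216.6 x − 245.8 y = 3606.07
Solving the 2×2 system: x ≈ 54.1, y ≈ 33.0 km.
Check against A (with the unrounded x, y): √((x + 34.9)²+(y − 161.5)²) = 156.31 ≈ 156.31 km. ✓

(54.1, 33.0)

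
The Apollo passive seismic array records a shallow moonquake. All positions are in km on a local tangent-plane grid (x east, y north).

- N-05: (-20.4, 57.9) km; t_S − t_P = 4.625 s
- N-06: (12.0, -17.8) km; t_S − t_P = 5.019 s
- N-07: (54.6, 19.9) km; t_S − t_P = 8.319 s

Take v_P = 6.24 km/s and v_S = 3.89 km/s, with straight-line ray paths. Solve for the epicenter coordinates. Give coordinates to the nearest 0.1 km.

-30.9 km east, 11.3 km north

Distance from S−P lag: d = Δt · v_P v_S / (v_P − v_S) = Δt · (6.24·3.89)/(6.24−3.89) ≈ 10.3292·Δt.
So d_N-05 = 47.77, d_N-06 = 51.84, d_N-07 = 85.93 km.
Circle about each station: (x + 20.4)² + (y − 57.9)² = 47.77²; (x − 12.0)² + (y + 17.8)² = 51.84²; (x − 54.6)² + (y − 19.9)² = 85.93².
Subtracting the N-05 equation from the N-06 and N-07 equations removes the quadratic terms:
64.8 x − 151.4 y = -3713.14
150.0 x − 76.0 y = -5493.39
Solving the 2×2 system: x ≈ -30.9, y ≈ 11.3 km.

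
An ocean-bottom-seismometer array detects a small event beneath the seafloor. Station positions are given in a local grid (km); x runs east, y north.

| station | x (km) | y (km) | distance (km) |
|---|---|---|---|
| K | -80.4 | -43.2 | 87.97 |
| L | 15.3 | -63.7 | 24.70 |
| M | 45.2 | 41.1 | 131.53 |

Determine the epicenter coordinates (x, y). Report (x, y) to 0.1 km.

Circle about each station: (x + 80.4)² + (y + 43.2)² = 87.97²; (x − 15.3)² + (y + 63.7)² = 24.70²; (x − 45.2)² + (y − 41.1)² = 131.53².
Subtracting pairs of circle equations eliminates x²+y² and gives linear equations (the radical axes):
191.4 x − 41.0 y = 3090.01
251.2 x + 168.6 y = -14159.57
Solving the 2×2 system: x ≈ -1.4, y ≈ -81.9 km.
Check against K (with the unrounded x, y): √((x + 80.4)²+(y + 43.2)²) = 87.97 ≈ 87.97 km. ✓

(-1.4, -81.9)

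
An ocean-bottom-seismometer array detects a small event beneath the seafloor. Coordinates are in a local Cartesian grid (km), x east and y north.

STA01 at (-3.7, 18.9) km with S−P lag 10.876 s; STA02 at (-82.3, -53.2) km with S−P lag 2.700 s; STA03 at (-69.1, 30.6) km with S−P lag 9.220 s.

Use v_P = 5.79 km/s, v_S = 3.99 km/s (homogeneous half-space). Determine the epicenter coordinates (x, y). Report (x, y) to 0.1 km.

x ≈ -97.8 km, y ≈ -84.2 km

Distance from S−P lag: d = Δt · v_P v_S / (v_P − v_S) = Δt · (5.79·3.99)/(5.79−3.99) ≈ 12.8345·Δt.
So d_STA01 = 139.59, d_STA02 = 34.65, d_STA03 = 118.33 km.
Circle about each station: (x + 3.7)² + (y − 18.9)² = 139.59²; (x + 82.3)² + (y + 53.2)² = 34.65²; (x + 69.1)² + (y − 30.6)² = 118.33².
Subtracting the STA01 equation from the STA02 and STA03 equations removes the quadratic terms:
-157.2 x − 144.2 y = 27517.38
-130.8 x + 23.4 y = 10823.65
Solving the 2×2 system: x ≈ -97.8, y ≈ -84.2 km.
Check against STA01 (with the unrounded x, y): √((x + 3.7)²+(y − 18.9)²) = 139.59 ≈ 139.59 km. ✓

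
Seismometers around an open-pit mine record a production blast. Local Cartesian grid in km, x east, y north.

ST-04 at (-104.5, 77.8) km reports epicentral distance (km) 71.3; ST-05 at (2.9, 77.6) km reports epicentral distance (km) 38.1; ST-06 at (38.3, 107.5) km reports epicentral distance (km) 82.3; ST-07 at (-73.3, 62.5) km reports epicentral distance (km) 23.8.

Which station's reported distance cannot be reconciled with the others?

Solve using three stations at a time. Using ST-04, ST-05, ST-06 (subtract circle equations pairwise → linear system) gives (x, y) ≈ (-33.9, 68.1).
Distances from that point to each station vs reported:
  ST-04: calculated 71.3 vs reported 71.3 → residual 0.0 km
  ST-05: calculated 38.0 vs reported 38.1 → residual 0.1 km
  ST-06: calculated 82.3 vs reported 82.3 → residual 0.0 km
  ST-07: calculated 39.8 vs reported 23.8 → residual 16.0 km
ST-04, ST-05, ST-06 are mutually consistent (residuals ≈ 0); ST-07 is off by 16.0 km.

ST-07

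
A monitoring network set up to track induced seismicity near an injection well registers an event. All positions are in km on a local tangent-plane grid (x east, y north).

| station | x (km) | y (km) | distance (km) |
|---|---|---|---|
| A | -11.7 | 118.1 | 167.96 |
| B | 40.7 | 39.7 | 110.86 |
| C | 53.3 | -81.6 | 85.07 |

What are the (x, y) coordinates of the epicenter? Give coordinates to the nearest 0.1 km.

x ≈ -25.4 km, y ≈ -49.3 km

Circle about each station: (x + 11.7)² + (y − 118.1)² = 167.96²; (x − 40.7)² + (y − 39.7)² = 110.86²; (x − 53.3)² + (y + 81.6)² = 85.07².
Subtracting pairs of circle equations eliminates x²+y² and gives linear equations (the radical axes):
104.8 x − 156.8 y = 5068.70
130.0 x − 399.4 y = 16388.61
Solving the 2×2 system: x ≈ -25.4, y ≈ -49.3 km.
Check against A (with the unrounded x, y): √((x + 11.7)²+(y − 118.1)²) = 167.96 ≈ 167.96 km. ✓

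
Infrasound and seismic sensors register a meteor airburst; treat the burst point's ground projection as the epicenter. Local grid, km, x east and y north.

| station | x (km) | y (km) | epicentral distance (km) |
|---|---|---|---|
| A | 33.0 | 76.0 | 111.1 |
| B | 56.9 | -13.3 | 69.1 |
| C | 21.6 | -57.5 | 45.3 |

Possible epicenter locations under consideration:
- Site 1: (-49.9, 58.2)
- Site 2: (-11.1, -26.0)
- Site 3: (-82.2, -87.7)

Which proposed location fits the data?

For each candidate, compare |candidate − station| to the reported distance:
Site 1: residuals A 26.3, B 59.4, C 90.7 → max 90.7 km
Site 2: residuals A 0.0, B 0.1, C 0.1 → max 0.1 km
Site 3: residuals A 89.1, B 88.6, C 62.8 → max 89.1 km
Only Site 2 has all residuals ≈ 0.

Site 2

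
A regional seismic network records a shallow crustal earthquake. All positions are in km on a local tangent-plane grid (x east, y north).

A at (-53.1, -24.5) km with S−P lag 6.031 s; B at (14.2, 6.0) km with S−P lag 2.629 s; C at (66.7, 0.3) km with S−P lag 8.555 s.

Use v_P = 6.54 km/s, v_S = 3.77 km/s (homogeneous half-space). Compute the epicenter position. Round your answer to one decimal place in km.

(-9.2, 6.4)

Distance from S−P lag: d = Δt · v_P v_S / (v_P − v_S) = Δt · (6.54·3.77)/(6.54−3.77) ≈ 8.9010·Δt.
So d_A = 53.68, d_B = 23.40, d_C = 76.15 km.
Circle about each station: (x + 53.1)² + (y + 24.5)² = 53.68²; (x − 14.2)² + (y − 6.0)² = 23.40²; (x − 66.7)² + (y − 0.3)² = 76.15².
Subtracting pairs of circle equations eliminates x²+y² and gives linear equations (the radical axes):
134.6 x + 61.0 y = -848.24
239.6 x + 49.6 y = -1888.16
Solving the 2×2 system: x ≈ -9.2, y ≈ 6.4 km.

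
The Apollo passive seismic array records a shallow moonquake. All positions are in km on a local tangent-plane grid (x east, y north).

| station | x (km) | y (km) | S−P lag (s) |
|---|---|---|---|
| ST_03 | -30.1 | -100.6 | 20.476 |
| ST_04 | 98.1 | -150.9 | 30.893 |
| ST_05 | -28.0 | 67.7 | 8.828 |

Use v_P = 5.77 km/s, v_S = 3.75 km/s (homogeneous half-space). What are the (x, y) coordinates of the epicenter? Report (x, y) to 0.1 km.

Distance from S−P lag: d = Δt · v_P v_S / (v_P − v_S) = Δt · (5.77·3.75)/(5.77−3.75) ≈ 10.7116·Δt.
So d_ST_03 = 219.33, d_ST_04 = 330.91, d_ST_05 = 94.56 km.
Circle about each station: (x + 30.1)² + (y + 100.6)² = 219.33²; (x − 98.1)² + (y + 150.9)² = 330.91²; (x + 28.0)² + (y − 67.7)² = 94.56².
Subtracting pairs of circle equations eliminates x²+y² and gives linear equations (the radical axes):
256.4 x − 100.6 y = -40027.73
4.2 x + 336.6 y = 33504.98
Solving the 2×2 system: x ≈ -116.5, y ≈ 101.0 km.
Check against ST_03 (with the unrounded x, y): √((x + 30.1)²+(y + 100.6)²) = 219.32 ≈ 219.33 km. ✓

(-116.5, 101.0)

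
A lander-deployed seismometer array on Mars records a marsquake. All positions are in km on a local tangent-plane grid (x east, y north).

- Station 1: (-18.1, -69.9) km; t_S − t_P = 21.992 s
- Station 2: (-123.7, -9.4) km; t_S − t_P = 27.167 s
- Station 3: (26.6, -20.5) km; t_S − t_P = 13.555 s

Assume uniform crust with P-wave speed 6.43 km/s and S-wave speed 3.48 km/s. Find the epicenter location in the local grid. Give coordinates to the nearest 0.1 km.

Distance from S−P lag: d = Δt · v_P v_S / (v_P − v_S) = Δt · (6.43·3.48)/(6.43−3.48) ≈ 7.5852·Δt.
So d_Station 1 = 166.81, d_Station 2 = 206.07, d_Station 3 = 102.82 km.
Circle about each station: (x + 18.1)² + (y + 69.9)² = 166.81²; (x + 123.7)² + (y + 9.4)² = 206.07²; (x − 26.6)² + (y + 20.5)² = 102.82².
Subtracting the Station 1 equation from the Station 2 and Station 3 equations removes the quadratic terms:
-211.2 x + 121.0 y = -4462.84
89.4 x + 98.8 y = 13167.81
Solving the 2×2 system: x ≈ 64.2, y ≈ 75.2 km.

(64.2, 75.2)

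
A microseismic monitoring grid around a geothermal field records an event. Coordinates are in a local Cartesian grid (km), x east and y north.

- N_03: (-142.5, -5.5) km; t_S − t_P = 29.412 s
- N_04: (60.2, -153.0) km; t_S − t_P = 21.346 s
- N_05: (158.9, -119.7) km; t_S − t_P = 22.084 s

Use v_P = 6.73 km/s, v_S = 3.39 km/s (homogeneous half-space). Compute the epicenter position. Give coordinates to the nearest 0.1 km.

Distance from S−P lag: d = Δt · v_P v_S / (v_P − v_S) = Δt · (6.73·3.39)/(6.73−3.39) ≈ 6.8307·Δt.
So d_N_03 = 200.91, d_N_04 = 145.81, d_N_05 = 150.85 km.
Circle about each station: (x + 142.5)² + (y + 5.5)² = 200.91²; (x − 60.2)² + (y + 153.0)² = 145.81²; (x − 158.9)² + (y + 119.7)² = 150.85².
Subtracting the N_03 equation from the N_04 and N_05 equations removes the quadratic terms:
405.4 x − 295.0 y = 25800.81
602.8 x − 228.4 y = 36849.91
Solving the 2×2 system: x ≈ 58.4, y ≈ -7.2 km.

(58.4, -7.2)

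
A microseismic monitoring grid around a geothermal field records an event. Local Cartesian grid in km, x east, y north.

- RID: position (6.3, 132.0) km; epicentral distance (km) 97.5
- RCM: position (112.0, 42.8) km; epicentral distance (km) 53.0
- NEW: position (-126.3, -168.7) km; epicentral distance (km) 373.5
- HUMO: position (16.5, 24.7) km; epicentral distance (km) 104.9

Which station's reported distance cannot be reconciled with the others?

Solve using three stations at a time. Using RID, RCM, HUMO (subtract circle equations pairwise → linear system) gives (x, y) ≈ (95.9, 93.4).
Distances from that point to each station vs reported:
  RID: calculated 97.5 vs reported 97.5 → residual 0.0 km
  RCM: calculated 53.1 vs reported 53.0 → residual 0.1 km
  NEW: calculated 343.6 vs reported 373.5 → residual 29.9 km
  HUMO: calculated 104.9 vs reported 104.9 → residual 0.0 km
RID, RCM, HUMO are mutually consistent (residuals ≈ 0); NEW is off by 29.9 km.

NEW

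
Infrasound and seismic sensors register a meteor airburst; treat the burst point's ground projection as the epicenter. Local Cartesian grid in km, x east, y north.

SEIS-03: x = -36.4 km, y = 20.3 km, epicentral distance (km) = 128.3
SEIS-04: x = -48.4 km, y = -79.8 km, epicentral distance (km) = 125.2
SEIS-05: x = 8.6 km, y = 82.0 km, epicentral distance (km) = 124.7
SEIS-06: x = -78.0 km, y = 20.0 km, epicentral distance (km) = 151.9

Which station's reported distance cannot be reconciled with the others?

SEIS-03

Solve using three stations at a time. Using SEIS-04, SEIS-05, SEIS-06 (subtract circle equations pairwise → linear system) gives (x, y) ≈ (65.8, -28.7).
Distances from that point to each station vs reported:
  SEIS-03: calculated 113.3 vs reported 128.3 → residual 15.0 km
  SEIS-04: calculated 125.1 vs reported 125.2 → residual 0.1 km
  SEIS-05: calculated 124.6 vs reported 124.7 → residual 0.1 km
  SEIS-06: calculated 151.8 vs reported 151.9 → residual 0.1 km
SEIS-04, SEIS-05, SEIS-06 are mutually consistent (residuals ≈ 0); SEIS-03 is off by 15.0 km.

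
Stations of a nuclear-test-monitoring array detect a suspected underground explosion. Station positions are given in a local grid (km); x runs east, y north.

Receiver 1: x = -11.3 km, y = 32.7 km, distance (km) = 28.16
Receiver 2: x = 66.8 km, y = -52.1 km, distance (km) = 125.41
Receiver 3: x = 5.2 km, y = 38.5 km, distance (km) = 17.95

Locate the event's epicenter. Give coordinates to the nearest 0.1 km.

Circle about each station: (x + 11.3)² + (y − 32.7)² = 28.16²; (x − 66.8)² + (y + 52.1)² = 125.41²; (x − 5.2)² + (y − 38.5)² = 17.95².
Subtracting pairs of circle equations eliminates x²+y² and gives linear equations (the radical axes):
156.2 x − 169.6 y = -8955.01
33.0 x + 11.6 y = 783.09
Solving the 2×2 system: x ≈ 3.9, y ≈ 56.4 km.

x ≈ 3.9 km, y ≈ 56.4 km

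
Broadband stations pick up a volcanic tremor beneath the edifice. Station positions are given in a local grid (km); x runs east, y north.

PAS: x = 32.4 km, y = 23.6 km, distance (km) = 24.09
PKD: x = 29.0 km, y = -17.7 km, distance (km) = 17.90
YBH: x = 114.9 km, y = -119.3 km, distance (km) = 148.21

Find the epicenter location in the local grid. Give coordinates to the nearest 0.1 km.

Circle about each station: (x − 32.4)² + (y − 23.6)² = 24.09²; (x − 29.0)² + (y + 17.7)² = 17.90²; (x − 114.9)² + (y + 119.3)² = 148.21².
Subtracting pairs of circle equations eliminates x²+y² and gives linear equations (the radical axes):
-6.8 x − 82.6 y = -192.51
165.0 x − 285.8 y = 4441.90
Solving the 2×2 system: x ≈ 27.1, y ≈ 0.1 km.
Check against PAS (with the unrounded x, y): √((x − 32.4)²+(y − 23.6)²) = 24.09 ≈ 24.09 km. ✓

x ≈ 27.1 km, y ≈ 0.1 km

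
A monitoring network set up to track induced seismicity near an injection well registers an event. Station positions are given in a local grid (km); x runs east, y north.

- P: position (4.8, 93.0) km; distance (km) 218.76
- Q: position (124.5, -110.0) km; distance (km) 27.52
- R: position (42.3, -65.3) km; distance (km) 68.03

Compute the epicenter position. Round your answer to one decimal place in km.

x ≈ 97.4 km, y ≈ -105.2 km

Circle about each station: (x − 4.8)² + (y − 93.0)² = 218.76²; (x − 124.5)² + (y + 110.0)² = 27.52²; (x − 42.3)² + (y + 65.3)² = 68.03².
Subtracting pairs of circle equations eliminates x²+y² and gives linear equations (the radical axes):
239.4 x − 406.0 y = 66026.80
75.0 x − 316.6 y = 40609.20
Solving the 2×2 system: x ≈ 97.4, y ≈ -105.2 km.
Check against P (with the unrounded x, y): √((x − 4.8)²+(y − 93.0)²) = 218.76 ≈ 218.76 km. ✓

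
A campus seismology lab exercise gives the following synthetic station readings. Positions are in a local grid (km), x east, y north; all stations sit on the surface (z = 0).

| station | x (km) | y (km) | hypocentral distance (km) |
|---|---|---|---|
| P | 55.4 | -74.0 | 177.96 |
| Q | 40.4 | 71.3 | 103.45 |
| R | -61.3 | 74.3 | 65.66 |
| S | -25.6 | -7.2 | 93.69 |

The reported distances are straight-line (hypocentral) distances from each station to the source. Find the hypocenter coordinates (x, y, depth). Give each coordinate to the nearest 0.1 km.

x ≈ -42.2 km, y ≈ 61.5 km, depth ≈ 61.5 km

Each station gives a sphere (x−x_i)² + (y−y_i)² + z² = d_i² (stations at z=0).
Subtracting the P sphere from Q and R: z² cancels, leaving linear equations in x and y:
-30.0 x + 290.6 y = 19138.55
-233.4 x + 296.6 y = 28091.55
Solving: x ≈ -42.202, y ≈ 61.502 km (keep extra digits for the depth step; rounded: -42.2, 61.5).
Then from the P sphere: z² = 177.96² − (x − 55.4)² − (y + 74.0)² with x = -42.202, y = 61.502, so z ≈ 61.505 ≈ 61.5 km.
Check against S (with the unrounded solution): distance 93.69 ≈ 93.69 km. ✓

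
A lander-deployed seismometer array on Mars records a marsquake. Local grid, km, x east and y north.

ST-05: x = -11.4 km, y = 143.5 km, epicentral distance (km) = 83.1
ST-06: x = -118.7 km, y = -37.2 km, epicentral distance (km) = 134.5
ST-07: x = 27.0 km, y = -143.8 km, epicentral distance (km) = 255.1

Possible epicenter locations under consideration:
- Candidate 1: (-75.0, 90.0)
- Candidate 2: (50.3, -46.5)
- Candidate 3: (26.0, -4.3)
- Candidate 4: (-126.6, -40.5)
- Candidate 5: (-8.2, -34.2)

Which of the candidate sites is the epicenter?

For each candidate, compare |candidate − station| to the reported distance:
Candidate 1: residuals ST-05 0.0, ST-06 0.0, ST-07 0.0 → max 0.0 km
Candidate 2: residuals ST-05 116.7, ST-06 34.8, ST-07 155.0 → max 155.0 km
Candidate 3: residuals ST-05 69.4, ST-06 13.9, ST-07 115.6 → max 115.6 km
Candidate 4: residuals ST-05 134.0, ST-06 125.9, ST-07 70.0 → max 134.0 km
Candidate 5: residuals ST-05 94.6, ST-06 24.0, ST-07 140.0 → max 140.0 km
Only Candidate 1 has all residuals ≈ 0.

Candidate 1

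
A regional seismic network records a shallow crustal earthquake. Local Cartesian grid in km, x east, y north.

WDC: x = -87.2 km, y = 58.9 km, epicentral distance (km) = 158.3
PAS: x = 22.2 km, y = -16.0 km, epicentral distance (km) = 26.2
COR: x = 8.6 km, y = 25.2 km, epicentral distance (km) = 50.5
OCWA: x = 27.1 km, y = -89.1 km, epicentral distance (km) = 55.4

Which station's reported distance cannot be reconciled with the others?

Solve using three stations at a time. Using WDC, PAS, OCWA (subtract circle equations pairwise → linear system) gives (x, y) ≈ (40.1, -35.2).
Distances from that point to each station vs reported:
  WDC: calculated 158.3 vs reported 158.3 → residual 0.0 km
  PAS: calculated 26.3 vs reported 26.2 → residual 0.1 km
  COR: calculated 68.1 vs reported 50.5 → residual 17.6 km
  OCWA: calculated 55.4 vs reported 55.4 → residual 0.0 km
WDC, PAS, OCWA are mutually consistent (residuals ≈ 0); COR is off by 17.6 km.

COR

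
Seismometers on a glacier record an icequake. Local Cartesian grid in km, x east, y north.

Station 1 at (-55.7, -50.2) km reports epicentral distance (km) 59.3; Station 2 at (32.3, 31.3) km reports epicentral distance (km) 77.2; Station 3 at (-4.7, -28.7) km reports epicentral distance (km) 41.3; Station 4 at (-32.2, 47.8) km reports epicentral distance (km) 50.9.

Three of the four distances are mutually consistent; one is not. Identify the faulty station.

Solve using three stations at a time. Using Station 2, Station 3, Station 4 (subtract circle equations pairwise → linear system) gives (x, y) ≈ (-36.9, -2.9).
Distances from that point to each station vs reported:
  Station 1: calculated 50.9 vs reported 59.3 → residual 8.4 km
  Station 2: calculated 77.2 vs reported 77.2 → residual 0.0 km
  Station 3: calculated 41.3 vs reported 41.3 → residual 0.0 km
  Station 4: calculated 50.9 vs reported 50.9 → residual 0.0 km
Station 2, Station 3, Station 4 are mutually consistent (residuals ≈ 0); Station 1 is off by 8.4 km.

Station 1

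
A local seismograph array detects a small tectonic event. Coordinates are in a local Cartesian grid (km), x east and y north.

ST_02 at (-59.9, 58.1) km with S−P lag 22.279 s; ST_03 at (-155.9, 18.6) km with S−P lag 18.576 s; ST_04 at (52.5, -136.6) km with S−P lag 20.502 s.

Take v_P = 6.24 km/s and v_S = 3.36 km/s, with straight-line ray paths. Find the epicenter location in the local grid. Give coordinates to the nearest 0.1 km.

Distance from S−P lag: d = Δt · v_P v_S / (v_P − v_S) = Δt · (6.24·3.36)/(6.24−3.36) ≈ 7.2800·Δt.
So d_ST_02 = 162.19, d_ST_03 = 135.23, d_ST_04 = 149.25 km.
Circle about each station: (x + 59.9)² + (y − 58.1)² = 162.19²; (x + 155.9)² + (y − 18.6)² = 135.23²; (x − 52.5)² + (y + 136.6)² = 149.25².
Subtracting the ST_02 equation from the ST_03 and ST_04 equations removes the quadratic terms:
-192.0 x − 79.0 y = 25705.59
224.8 x − 389.4 y = 18482.22
Solving the 2×2 system: x ≈ -92.4, y ≈ -100.8 km.

(-92.4, -100.8)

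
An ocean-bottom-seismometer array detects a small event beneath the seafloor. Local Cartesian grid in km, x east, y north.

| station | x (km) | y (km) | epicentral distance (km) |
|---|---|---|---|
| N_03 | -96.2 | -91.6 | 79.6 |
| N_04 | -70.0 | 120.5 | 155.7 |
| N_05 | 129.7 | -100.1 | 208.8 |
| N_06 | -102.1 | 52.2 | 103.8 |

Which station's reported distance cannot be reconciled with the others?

N_05

Solve using three stations at a time. Using N_03, N_04, N_06 (subtract circle equations pairwise → linear system) gives (x, y) ≈ (-42.3, -32.8).
Distances from that point to each station vs reported:
  N_03: calculated 79.8 vs reported 79.6 → residual 0.2 km
  N_04: calculated 155.8 vs reported 155.7 → residual 0.1 km
  N_05: calculated 184.7 vs reported 208.8 → residual 24.1 km
  N_06: calculated 103.9 vs reported 103.8 → residual 0.1 km
N_03, N_04, N_06 are mutually consistent (residuals ≈ 0); N_05 is off by 24.1 km.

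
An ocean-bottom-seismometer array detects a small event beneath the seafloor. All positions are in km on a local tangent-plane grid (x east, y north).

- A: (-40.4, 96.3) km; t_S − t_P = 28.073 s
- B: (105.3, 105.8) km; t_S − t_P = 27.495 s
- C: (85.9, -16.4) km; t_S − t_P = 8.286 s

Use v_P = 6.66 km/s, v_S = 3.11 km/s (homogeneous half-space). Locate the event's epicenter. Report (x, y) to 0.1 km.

Distance from S−P lag: d = Δt · v_P v_S / (v_P − v_S) = Δt · (6.66·3.11)/(6.66−3.11) ≈ 5.8345·Δt.
So d_A = 163.79, d_B = 160.42, d_C = 48.34 km.
Circle about each station: (x + 40.4)² + (y − 96.3)² = 163.79²; (x − 105.3)² + (y − 105.8)² = 160.42²; (x − 85.9)² + (y + 16.4)² = 48.34².
Subtracting pairs of circle equations eliminates x²+y² and gives linear equations (the radical axes):
291.4 x + 19.0 y = 12468.47
252.6 x − 225.4 y = 21232.33
Solving the 2×2 system: x ≈ 45.6, y ≈ -43.1 km.

x ≈ 45.6 km, y ≈ -43.1 km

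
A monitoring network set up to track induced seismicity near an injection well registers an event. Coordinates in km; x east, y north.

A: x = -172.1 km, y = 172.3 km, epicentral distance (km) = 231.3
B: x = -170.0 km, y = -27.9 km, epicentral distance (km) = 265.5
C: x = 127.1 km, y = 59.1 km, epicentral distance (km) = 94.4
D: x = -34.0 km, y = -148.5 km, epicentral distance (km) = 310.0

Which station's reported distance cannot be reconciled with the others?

Solve using three stations at a time. Using A, B, C (subtract circle equations pairwise → linear system) gives (x, y) ≈ (52.5, 117.0).
Distances from that point to each station vs reported:
  A: calculated 231.3 vs reported 231.3 → residual 0.0 km
  B: calculated 265.5 vs reported 265.5 → residual 0.0 km
  C: calculated 94.4 vs reported 94.4 → residual 0.0 km
  D: calculated 279.2 vs reported 310.0 → residual 30.8 km
A, B, C are mutually consistent (residuals ≈ 0); D is off by 30.8 km.

D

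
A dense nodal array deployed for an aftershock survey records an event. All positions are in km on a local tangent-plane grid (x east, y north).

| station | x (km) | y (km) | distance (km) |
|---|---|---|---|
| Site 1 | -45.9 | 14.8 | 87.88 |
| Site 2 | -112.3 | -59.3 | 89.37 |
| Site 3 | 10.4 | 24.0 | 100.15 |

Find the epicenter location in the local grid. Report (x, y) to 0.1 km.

Circle about each station: (x + 45.9)² + (y − 14.8)² = 87.88²; (x + 112.3)² + (y + 59.3)² = 89.37²; (x − 10.4)² + (y − 24.0)² = 100.15².
Subtracting the Site 1 equation from the Site 2 and Site 3 equations removes the quadratic terms:
-132.8 x − 148.2 y = 13537.83
112.6 x + 18.4 y = -3948.82
Solving the 2×2 system: x ≈ -23.6, y ≈ -70.2 km.
Check against Site 1 (with the unrounded x, y): √((x + 45.9)²+(y − 14.8)²) = 87.88 ≈ 87.88 km. ✓

x ≈ -23.6 km, y ≈ -70.2 km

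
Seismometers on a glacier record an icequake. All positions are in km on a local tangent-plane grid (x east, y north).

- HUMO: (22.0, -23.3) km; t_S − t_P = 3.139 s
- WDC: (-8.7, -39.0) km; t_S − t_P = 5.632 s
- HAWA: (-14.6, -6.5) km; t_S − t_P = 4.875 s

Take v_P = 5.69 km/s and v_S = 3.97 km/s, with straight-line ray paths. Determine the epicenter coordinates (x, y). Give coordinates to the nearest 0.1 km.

47.5 km east, 9.1 km north

Distance from S−P lag: d = Δt · v_P v_S / (v_P − v_S) = Δt · (5.69·3.97)/(5.69−3.97) ≈ 13.1333·Δt.
So d_HUMO = 41.23, d_WDC = 73.97, d_HAWA = 64.02 km.
Circle about each station: (x − 22.0)² + (y + 23.3)² = 41.23²; (x + 8.7)² + (y + 39.0)² = 73.97²; (x + 14.6)² + (y + 6.5)² = 64.02².
Subtracting pairs of circle equations eliminates x²+y² and gives linear equations (the radical axes):
-61.4 x − 31.4 y = -3201.85
-73.2 x + 33.6 y = -3170.13
Solving the 2×2 system: x ≈ 47.5, y ≈ 9.1 km.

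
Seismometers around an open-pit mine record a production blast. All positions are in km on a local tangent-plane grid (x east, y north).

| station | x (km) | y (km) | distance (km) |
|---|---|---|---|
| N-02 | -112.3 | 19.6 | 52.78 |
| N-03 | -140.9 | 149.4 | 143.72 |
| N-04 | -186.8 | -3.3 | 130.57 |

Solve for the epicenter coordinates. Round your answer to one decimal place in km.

Circle about each station: (x + 112.3)² + (y − 19.6)² = 52.78²; (x + 140.9)² + (y − 149.4)² = 143.72²; (x + 186.8)² + (y + 3.3)² = 130.57².
Subtracting the N-02 equation from the N-03 and N-04 equations removes the quadratic terms:
-57.2 x + 259.6 y = 11308.01
-149.0 x − 45.8 y = 7646.88
Solving the 2×2 system: x ≈ -60.6, y ≈ 30.2 km.

x ≈ -60.6 km, y ≈ 30.2 km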